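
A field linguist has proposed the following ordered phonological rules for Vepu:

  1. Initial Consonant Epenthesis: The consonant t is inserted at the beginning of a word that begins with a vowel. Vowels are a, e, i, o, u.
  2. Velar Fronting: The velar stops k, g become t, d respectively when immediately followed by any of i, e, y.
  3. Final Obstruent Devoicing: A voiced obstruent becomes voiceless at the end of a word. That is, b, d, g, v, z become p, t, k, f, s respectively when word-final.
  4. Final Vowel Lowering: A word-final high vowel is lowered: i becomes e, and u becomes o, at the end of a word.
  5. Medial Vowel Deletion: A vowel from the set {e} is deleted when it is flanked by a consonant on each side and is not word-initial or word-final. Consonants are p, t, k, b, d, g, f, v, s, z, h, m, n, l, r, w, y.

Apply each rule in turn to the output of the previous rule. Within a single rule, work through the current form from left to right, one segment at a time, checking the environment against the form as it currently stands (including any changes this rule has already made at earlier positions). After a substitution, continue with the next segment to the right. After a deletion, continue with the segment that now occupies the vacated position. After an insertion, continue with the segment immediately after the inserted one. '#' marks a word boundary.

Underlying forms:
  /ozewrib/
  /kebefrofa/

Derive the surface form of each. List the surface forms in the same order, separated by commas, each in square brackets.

/ozewrib/:
  1 Initial Consonant Epenthesis: [ozewrib] → [tozewrib]
  2 Velar Fronting: no change — [tozewrib]
  3 Final Obstruent Devoicing: [tozewrib] → [tozewrip]
  4 Final Vowel Lowering: no change — [tozewrip]
  5 Medial Vowel Deletion: [tozewrip] → [tozwrip]
/kebefrofa/:
  1 Initial Consonant Epenthesis: no change — [kebefrofa]
  2 Velar Fronting: [kebefrofa] → [tebefrofa]
  3 Final Obstruent Devoicing: no change — [tebefrofa]
  4 Final Vowel Lowering: no change — [tebefrofa]
  5 Medial Vowel Deletion: [tebefrofa] → [tbfrofa]

[tozwrip], [tbfrofa]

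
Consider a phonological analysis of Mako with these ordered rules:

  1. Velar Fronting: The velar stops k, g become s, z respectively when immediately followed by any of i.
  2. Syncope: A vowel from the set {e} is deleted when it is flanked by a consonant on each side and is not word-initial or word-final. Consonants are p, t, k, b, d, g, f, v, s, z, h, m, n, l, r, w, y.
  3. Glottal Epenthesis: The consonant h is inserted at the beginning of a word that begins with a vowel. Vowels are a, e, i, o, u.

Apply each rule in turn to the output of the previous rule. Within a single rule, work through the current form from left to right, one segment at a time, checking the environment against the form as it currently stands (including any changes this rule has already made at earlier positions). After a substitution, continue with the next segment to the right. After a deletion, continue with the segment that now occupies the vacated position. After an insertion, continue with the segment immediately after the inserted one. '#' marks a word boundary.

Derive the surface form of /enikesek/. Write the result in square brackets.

1 Velar Fronting: no change — [enikesek]
2 Syncope: [enikesek] → [eniksk]
3 Glottal Epenthesis: [eniksk] → [heniksk]

[heniksk]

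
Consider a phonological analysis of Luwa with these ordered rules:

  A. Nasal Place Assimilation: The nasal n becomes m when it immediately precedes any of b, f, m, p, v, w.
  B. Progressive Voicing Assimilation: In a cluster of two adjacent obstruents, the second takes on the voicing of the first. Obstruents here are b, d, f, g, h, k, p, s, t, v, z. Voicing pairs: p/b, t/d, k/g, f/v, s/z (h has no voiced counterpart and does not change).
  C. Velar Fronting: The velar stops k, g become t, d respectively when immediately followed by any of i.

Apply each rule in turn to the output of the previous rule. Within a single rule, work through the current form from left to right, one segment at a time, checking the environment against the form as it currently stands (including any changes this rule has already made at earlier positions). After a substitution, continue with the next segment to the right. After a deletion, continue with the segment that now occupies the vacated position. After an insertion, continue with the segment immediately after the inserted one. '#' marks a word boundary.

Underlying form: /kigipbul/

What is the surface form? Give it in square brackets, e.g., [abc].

A Nasal Place Assimilation: no change — [kigipbul]
B Progressive Voicing Assimilation: [kigipbul] → [kigippul]
C Velar Fronting: [kigippul] → [tidippul]

[tidippul]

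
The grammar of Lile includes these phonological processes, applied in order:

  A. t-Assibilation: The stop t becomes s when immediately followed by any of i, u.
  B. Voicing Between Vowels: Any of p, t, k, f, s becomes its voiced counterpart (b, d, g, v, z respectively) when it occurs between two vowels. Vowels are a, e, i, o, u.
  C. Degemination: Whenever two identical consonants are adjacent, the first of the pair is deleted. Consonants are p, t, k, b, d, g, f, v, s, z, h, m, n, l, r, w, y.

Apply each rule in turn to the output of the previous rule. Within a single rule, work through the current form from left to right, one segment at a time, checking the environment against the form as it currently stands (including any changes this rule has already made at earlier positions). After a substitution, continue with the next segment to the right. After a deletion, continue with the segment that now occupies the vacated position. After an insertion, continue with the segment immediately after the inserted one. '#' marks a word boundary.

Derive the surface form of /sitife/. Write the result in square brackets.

[sizive]

A t-Assibilation: [sitife] → [sisife]
B Voicing Between Vowels: [sisife] → [sizive]
C Degemination: no change — [sizive]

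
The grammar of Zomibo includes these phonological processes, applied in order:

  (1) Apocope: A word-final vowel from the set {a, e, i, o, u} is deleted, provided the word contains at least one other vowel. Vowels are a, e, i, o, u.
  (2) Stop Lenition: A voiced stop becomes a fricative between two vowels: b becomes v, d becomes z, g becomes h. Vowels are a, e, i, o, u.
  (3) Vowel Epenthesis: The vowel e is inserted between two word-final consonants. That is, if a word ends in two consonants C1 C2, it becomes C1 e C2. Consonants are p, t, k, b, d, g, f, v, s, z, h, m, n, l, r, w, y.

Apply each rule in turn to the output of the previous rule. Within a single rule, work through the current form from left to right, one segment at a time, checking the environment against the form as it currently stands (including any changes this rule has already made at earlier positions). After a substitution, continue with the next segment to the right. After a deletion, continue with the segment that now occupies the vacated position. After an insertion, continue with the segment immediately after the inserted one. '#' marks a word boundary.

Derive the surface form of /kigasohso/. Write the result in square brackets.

[kihasohes]

(1) Apocope: [kigasohso] → [kigasohs]
(2) Stop Lenition: [kigasohs] → [kihasohs]
(3) Vowel Epenthesis: [kihasohs] → [kihasohes]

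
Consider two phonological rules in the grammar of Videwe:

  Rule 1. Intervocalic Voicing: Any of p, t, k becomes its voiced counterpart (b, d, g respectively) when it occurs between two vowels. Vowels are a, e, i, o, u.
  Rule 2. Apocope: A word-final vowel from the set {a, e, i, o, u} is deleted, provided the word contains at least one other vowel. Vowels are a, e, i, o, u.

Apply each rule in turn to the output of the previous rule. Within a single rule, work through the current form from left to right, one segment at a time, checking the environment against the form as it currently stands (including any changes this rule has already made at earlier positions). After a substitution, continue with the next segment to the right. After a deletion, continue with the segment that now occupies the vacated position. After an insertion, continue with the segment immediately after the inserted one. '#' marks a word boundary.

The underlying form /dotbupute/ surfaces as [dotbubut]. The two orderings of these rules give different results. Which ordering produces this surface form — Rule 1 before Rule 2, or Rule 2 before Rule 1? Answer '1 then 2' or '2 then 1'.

2 then 1

Order 1 then 2:
  1 Intervocalic Voicing: [dotbupute] → [dotbubude]
  2 Apocope: [dotbubude] → [dotbubud]
  result: [dotbubud]
Order 2 then 1:
  2 Apocope: [dotbupute] → [dotbuput]
  1 Intervocalic Voicing: [dotbuput] → [dotbubut]
  result: [dotbubut]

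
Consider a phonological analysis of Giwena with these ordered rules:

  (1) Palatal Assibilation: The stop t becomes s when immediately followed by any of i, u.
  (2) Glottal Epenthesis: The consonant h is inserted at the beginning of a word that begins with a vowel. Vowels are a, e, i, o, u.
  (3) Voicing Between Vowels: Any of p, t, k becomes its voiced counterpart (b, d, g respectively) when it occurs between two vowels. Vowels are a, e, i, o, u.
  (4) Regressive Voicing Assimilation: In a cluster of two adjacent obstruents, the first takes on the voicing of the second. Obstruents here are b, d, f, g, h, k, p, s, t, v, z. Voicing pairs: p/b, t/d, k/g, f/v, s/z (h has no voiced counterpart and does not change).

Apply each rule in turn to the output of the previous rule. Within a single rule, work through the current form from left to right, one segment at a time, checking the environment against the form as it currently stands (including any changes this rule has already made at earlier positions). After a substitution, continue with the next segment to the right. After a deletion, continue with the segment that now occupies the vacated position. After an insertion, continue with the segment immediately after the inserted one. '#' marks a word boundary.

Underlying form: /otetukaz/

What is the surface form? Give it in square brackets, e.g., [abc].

[hodesugaz]

(1) Palatal Assibilation: [otetukaz] → [otesukaz]
(2) Glottal Epenthesis: [otesukaz] → [hotesukaz]
(3) Voicing Between Vowels: [hotesukaz] → [hodesugaz]
(4) Regressive Voicing Assimilation: no change — [hodesugaz]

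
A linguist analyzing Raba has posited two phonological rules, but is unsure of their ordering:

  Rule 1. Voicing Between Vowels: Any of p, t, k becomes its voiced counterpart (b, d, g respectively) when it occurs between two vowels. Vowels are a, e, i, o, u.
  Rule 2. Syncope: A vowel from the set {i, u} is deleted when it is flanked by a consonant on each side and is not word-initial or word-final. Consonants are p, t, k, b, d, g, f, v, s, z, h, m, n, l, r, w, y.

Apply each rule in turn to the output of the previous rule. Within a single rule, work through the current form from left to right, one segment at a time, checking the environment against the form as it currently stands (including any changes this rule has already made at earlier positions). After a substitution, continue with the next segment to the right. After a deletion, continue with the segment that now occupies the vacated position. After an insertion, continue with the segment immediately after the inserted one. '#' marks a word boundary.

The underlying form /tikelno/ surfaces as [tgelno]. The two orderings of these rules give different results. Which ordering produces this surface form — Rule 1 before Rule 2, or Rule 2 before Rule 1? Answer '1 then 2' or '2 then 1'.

Order 1 then 2:
  1 Voicing Between Vowels: [tikelno] → [tigelno]
  2 Syncope: [tigelno] → [tgelno]
  result: [tgelno]
Order 2 then 1:
  2 Syncope: [tikelno] → [tkelno]
  1 Voicing Between Vowels: no change — [tkelno]
  result: [tkelno]

1 then 2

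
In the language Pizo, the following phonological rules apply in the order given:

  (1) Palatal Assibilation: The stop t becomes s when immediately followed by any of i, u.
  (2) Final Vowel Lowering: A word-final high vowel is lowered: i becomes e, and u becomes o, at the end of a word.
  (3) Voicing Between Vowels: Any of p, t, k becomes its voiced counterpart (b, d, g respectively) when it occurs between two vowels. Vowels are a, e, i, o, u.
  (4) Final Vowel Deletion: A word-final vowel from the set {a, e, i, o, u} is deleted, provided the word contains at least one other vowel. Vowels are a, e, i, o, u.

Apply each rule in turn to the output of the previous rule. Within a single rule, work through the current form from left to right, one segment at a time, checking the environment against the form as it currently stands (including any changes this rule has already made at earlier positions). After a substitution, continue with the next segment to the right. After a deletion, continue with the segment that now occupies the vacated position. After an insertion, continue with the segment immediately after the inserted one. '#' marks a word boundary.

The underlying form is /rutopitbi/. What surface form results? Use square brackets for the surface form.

[rudobitb]

(1) Palatal Assibilation: no change — [rutopitbi]
(2) Final Vowel Lowering: [rutopitbi] → [rutopitbe]
(3) Voicing Between Vowels: [rutopitbe] → [rudobitbe]
(4) Final Vowel Deletion: [rudobitbe] → [rudobitb]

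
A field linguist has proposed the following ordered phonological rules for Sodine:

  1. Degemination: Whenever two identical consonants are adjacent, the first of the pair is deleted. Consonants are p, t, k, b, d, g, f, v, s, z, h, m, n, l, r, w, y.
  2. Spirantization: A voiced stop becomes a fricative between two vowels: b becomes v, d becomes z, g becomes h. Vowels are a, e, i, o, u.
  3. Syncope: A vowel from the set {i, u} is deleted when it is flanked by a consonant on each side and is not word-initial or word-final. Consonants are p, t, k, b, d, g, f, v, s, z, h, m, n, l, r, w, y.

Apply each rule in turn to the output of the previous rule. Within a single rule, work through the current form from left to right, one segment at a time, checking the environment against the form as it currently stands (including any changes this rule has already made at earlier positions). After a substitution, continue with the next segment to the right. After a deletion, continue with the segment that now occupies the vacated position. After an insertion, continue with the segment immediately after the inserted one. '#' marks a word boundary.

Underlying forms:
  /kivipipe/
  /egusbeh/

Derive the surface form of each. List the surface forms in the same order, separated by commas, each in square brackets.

[kvppe], [ehsbeh]

/kivipipe/:
  1 Degemination: no change — [kivipipe]
  2 Spirantization: no change — [kivipipe]
  3 Syncope: [kivipipe] → [kvppe]
/egusbeh/:
  1 Degemination: no change — [egusbeh]
  2 Spirantization: [egusbeh] → [ehusbeh]
  3 Syncope: [ehusbeh] → [ehsbeh]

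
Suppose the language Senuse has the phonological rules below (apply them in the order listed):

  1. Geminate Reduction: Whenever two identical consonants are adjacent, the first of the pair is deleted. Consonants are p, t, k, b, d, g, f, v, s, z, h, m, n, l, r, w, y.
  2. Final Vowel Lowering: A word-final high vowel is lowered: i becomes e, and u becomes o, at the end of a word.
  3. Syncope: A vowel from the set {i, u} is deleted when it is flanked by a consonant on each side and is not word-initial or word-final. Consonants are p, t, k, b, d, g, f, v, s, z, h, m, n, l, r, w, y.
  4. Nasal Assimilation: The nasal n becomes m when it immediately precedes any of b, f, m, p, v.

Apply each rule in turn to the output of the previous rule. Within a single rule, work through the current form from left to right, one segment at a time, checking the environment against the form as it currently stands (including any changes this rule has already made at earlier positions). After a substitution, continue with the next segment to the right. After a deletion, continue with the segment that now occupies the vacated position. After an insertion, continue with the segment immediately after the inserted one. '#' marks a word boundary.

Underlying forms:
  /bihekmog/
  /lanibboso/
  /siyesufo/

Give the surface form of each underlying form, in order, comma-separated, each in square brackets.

[bhekmog], [lamboso], [syesfo]

/bihekmog/:
  1 Geminate Reduction: no change — [bihekmog]
  2 Final Vowel Lowering: no change — [bihekmog]
  3 Syncope: [bihekmog] → [bhekmog]
  4 Nasal Assimilation: no change — [bhekmog]
/lanibboso/:
  1 Geminate Reduction: [lanibboso] → [laniboso]
  2 Final Vowel Lowering: no change — [laniboso]
  3 Syncope: [laniboso] → [lanboso]
  4 Nasal Assimilation: [lanboso] → [lamboso]
/siyesufo/:
  1 Geminate Reduction: no change — [siyesufo]
  2 Final Vowel Lowering: no change — [siyesufo]
  3 Syncope: [siyesufo] → [syesfo]
  4 Nasal Assimilation: no change — [syesfo]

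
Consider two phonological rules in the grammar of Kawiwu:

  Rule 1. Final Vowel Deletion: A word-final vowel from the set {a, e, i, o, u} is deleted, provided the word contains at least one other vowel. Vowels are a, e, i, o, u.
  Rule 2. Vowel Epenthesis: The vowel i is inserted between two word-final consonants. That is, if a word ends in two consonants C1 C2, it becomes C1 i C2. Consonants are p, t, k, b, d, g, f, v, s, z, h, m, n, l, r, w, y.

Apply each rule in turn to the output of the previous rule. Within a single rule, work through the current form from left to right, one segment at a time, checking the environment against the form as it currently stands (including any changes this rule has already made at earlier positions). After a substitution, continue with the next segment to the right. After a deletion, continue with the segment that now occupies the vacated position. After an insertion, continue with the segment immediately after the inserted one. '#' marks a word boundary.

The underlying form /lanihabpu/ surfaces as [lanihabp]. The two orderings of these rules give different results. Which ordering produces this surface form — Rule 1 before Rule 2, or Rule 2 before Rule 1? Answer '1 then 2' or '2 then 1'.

2 then 1

Order 1 then 2:
  1 Final Vowel Deletion: [lanihabpu] → [lanihabp]
  2 Vowel Epenthesis: [lanihabp] → [lanihabip]
  result: [lanihabip]
Order 2 then 1:
  2 Vowel Epenthesis: no change — [lanihabpu]
  1 Final Vowel Deletion: [lanihabpu] → [lanihabp]
  result: [lanihabp]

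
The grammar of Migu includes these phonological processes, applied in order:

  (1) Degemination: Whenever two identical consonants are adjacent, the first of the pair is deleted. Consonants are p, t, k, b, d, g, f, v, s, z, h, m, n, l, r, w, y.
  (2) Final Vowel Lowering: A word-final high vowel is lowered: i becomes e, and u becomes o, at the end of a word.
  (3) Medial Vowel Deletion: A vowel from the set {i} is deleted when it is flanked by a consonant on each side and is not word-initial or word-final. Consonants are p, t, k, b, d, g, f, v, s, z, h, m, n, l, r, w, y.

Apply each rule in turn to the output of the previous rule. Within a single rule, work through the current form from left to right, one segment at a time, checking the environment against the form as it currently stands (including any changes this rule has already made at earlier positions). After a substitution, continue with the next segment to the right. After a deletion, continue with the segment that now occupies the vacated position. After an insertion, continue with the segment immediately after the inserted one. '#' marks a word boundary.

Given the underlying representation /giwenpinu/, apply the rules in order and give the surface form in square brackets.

(1) Degemination: no change — [giwenpinu]
(2) Final Vowel Lowering: [giwenpinu] → [giwenpino]
(3) Medial Vowel Deletion: [giwenpino] → [gwenpno]

[gwenpno]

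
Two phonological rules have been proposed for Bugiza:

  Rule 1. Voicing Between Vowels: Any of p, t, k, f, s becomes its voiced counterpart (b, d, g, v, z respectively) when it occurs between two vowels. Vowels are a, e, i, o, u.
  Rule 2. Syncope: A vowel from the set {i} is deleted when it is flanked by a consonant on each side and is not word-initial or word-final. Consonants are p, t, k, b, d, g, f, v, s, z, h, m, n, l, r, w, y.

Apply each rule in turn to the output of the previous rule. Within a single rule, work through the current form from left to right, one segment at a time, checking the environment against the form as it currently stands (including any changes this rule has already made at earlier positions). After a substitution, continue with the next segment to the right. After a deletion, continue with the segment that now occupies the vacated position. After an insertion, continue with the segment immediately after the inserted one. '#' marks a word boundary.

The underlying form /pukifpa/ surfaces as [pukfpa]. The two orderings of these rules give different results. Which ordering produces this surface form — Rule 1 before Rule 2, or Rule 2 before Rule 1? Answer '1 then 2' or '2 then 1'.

2 then 1

Order 1 then 2:
  1 Voicing Between Vowels: [pukifpa] → [pugifpa]
  2 Syncope: [pugifpa] → [pugfpa]
  result: [pugfpa]
Order 2 then 1:
  2 Syncope: [pukifpa] → [pukfpa]
  1 Voicing Between Vowels: no change — [pukfpa]
  result: [pukfpa]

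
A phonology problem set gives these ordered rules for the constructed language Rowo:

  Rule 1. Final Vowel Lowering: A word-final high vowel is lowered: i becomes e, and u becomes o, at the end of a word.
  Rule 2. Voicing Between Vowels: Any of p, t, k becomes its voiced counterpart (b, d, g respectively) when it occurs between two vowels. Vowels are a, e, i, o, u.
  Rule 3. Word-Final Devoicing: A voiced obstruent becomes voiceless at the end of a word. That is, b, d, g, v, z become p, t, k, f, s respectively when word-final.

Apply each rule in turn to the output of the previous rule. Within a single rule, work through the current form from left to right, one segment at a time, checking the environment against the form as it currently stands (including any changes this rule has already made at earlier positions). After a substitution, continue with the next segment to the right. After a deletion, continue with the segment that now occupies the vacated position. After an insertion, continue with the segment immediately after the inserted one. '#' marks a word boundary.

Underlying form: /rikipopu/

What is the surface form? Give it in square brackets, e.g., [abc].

[rigibobo]

Rule 1 Final Vowel Lowering: [rikipopu] → [rikipopo]
Rule 2 Voicing Between Vowels: [rikipopo] → [rigibobo]
Rule 3 Word-Final Devoicing: no change — [rigibobo]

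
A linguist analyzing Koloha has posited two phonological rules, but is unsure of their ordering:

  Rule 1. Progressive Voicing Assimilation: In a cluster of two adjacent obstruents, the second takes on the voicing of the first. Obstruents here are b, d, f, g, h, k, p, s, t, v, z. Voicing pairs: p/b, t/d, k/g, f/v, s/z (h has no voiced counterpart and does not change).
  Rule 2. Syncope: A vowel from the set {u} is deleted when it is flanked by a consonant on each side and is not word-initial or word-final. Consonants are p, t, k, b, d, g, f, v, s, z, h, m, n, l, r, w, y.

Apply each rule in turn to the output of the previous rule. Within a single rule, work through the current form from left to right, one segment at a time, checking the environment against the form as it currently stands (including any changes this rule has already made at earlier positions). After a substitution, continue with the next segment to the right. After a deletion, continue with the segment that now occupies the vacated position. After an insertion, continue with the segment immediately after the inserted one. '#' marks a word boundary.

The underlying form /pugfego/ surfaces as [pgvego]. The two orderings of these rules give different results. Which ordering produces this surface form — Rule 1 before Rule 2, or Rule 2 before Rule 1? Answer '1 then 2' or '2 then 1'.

Order 1 then 2:
  1 Progressive Voicing Assimilation: [pugfego] → [pugvego]
  2 Syncope: [pugvego] → [pgvego]
  result: [pgvego]
Order 2 then 1:
  2 Syncope: [pugfego] → [pgfego]
  1 Progressive Voicing Assimilation: [pgfego] → [pkfego]
  result: [pkfego]

1 then 2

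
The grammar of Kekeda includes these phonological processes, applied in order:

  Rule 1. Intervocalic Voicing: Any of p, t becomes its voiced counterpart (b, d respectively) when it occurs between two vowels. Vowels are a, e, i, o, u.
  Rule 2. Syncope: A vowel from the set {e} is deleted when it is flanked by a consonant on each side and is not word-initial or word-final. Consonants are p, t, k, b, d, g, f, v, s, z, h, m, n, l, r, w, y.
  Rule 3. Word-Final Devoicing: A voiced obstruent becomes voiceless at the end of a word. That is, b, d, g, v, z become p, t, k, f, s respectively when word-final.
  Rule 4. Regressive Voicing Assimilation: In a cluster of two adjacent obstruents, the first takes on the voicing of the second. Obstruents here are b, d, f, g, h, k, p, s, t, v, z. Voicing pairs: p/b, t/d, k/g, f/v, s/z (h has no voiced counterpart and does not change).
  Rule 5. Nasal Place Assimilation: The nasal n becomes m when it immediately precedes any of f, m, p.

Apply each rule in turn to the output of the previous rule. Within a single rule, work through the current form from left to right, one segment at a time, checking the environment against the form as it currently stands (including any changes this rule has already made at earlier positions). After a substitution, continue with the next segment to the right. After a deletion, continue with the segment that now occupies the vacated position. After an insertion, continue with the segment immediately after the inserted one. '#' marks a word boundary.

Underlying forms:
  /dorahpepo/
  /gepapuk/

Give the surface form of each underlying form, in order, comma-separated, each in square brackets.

[dorahbbo], [gbabuk]

/dorahpepo/:
  Rule 1 Intervocalic Voicing: [dorahpepo] → [dorahpebo]
  Rule 2 Syncope: [dorahpebo] → [dorahpbo]
  Rule 3 Word-Final Devoicing: no change — [dorahpbo]
  Rule 4 Regressive Voicing Assimilation: [dorahpbo] → [dorahbbo]
  Rule 5 Nasal Place Assimilation: no change — [dorahbbo]
/gepapuk/:
  Rule 1 Intervocalic Voicing: [gepapuk] → [gebabuk]
  Rule 2 Syncope: [gebabuk] → [gbabuk]
  Rule 3 Word-Final Devoicing: no change — [gbabuk]
  Rule 4 Regressive Voicing Assimilation: no change — [gbabuk]
  Rule 5 Nasal Place Assimilation: no change — [gbabuk]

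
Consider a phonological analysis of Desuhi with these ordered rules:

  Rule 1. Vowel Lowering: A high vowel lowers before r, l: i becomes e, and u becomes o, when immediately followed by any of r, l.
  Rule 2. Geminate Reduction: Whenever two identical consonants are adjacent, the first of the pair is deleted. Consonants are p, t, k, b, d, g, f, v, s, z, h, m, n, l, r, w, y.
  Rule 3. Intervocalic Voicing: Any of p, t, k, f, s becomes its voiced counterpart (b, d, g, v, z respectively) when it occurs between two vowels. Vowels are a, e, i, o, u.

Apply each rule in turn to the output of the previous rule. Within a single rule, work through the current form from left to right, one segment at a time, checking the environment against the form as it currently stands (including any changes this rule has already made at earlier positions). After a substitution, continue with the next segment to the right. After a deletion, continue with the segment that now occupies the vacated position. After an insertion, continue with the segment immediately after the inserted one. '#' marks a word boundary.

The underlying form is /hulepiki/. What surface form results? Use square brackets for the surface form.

[holebigi]

Rule 1 Vowel Lowering: [hulepiki] → [holepiki]
Rule 2 Geminate Reduction: no change — [holepiki]
Rule 3 Intervocalic Voicing: [holepiki] → [holebigi]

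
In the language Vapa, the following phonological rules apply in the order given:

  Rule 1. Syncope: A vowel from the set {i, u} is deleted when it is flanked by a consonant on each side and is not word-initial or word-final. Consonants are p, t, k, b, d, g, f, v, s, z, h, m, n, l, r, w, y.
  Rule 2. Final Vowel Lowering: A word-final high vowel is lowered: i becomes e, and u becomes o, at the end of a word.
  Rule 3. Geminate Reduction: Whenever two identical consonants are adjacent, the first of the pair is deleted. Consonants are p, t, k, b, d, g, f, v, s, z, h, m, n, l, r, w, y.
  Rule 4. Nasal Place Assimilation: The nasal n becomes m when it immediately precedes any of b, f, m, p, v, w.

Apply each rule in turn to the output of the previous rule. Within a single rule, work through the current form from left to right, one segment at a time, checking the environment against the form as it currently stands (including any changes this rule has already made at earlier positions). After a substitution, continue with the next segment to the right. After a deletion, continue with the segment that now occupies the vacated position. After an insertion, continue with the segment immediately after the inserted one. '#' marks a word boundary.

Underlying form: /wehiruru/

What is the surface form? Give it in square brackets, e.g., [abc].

[wehro]

Rule 1 Syncope: [wehiruru] → [wehrru]
Rule 2 Final Vowel Lowering: [wehrru] → [wehrro]
Rule 3 Geminate Reduction: [wehrro] → [wehro]
Rule 4 Nasal Place Assimilation: no change — [wehro]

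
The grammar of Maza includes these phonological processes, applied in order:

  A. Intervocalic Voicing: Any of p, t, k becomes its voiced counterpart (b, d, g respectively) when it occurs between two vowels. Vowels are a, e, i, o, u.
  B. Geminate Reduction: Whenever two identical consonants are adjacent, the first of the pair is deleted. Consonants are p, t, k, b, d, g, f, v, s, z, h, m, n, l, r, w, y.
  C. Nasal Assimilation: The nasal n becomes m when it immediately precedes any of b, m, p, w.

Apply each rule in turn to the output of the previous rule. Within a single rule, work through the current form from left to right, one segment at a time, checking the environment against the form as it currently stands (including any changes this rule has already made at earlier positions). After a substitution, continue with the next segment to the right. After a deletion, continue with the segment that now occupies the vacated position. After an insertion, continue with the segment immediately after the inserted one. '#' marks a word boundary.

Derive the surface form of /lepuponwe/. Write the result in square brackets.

[lebubomwe]

A Intervocalic Voicing: [lepuponwe] → [lebubonwe]
B Geminate Reduction: no change — [lebubonwe]
C Nasal Assimilation: [lebubonwe] → [lebubomwe]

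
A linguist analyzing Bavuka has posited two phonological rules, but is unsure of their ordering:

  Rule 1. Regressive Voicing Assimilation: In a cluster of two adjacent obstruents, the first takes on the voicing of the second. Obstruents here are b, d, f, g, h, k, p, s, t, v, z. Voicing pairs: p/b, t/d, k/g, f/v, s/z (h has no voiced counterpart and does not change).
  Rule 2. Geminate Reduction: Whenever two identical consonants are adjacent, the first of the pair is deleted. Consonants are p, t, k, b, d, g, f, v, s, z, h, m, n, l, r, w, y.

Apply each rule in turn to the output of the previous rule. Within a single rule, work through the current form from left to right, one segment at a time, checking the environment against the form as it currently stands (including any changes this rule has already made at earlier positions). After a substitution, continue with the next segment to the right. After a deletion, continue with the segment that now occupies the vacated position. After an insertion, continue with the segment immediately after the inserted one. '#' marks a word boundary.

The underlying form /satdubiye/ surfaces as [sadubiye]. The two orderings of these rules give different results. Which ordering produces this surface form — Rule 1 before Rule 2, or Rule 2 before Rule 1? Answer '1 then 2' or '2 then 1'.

1 then 2

Order 1 then 2:
  1 Regressive Voicing Assimilation: [satdubiye] → [saddubiye]
  2 Geminate Reduction: [saddubiye] → [sadubiye]
  result: [sadubiye]
Order 2 then 1:
  2 Geminate Reduction: no change — [satdubiye]
  1 Regressive Voicing Assimilation: [satdubiye] → [saddubiye]
  result: [saddubiye]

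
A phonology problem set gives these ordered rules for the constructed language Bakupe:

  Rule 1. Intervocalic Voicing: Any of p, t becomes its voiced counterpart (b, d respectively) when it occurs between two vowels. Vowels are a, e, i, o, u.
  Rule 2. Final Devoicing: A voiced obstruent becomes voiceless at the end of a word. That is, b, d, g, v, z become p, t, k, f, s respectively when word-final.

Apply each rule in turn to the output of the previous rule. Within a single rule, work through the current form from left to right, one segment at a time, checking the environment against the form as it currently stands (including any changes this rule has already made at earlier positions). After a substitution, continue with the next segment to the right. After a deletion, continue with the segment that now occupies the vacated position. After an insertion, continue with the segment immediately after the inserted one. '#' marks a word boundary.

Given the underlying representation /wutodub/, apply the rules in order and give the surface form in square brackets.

Rule 1 Intervocalic Voicing: [wutodub] → [wudodub]
Rule 2 Final Devoicing: [wudodub] → [wudodup]

[wudodup]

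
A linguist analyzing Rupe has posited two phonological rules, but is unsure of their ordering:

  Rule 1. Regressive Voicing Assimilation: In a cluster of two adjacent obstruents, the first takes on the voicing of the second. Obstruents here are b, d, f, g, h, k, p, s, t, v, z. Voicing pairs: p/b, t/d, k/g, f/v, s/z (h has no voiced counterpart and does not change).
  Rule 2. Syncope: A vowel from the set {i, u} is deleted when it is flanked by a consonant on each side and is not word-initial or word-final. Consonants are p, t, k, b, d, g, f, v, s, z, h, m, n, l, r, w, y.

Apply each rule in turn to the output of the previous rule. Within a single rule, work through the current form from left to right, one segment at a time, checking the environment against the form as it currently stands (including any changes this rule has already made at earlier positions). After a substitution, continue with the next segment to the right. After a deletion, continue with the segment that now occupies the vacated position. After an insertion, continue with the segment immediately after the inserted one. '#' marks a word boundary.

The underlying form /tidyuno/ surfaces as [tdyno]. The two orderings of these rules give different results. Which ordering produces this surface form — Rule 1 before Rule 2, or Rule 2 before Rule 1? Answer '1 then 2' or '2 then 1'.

1 then 2

Order 1 then 2:
  1 Regressive Voicing Assimilation: no change — [tidyuno]
  2 Syncope: [tidyuno] → [tdyno]
  result: [tdyno]
Order 2 then 1:
  2 Syncope: [tidyuno] → [tdyno]
  1 Regressive Voicing Assimilation: [tdyno] → [ddyno]
  result: [ddyno]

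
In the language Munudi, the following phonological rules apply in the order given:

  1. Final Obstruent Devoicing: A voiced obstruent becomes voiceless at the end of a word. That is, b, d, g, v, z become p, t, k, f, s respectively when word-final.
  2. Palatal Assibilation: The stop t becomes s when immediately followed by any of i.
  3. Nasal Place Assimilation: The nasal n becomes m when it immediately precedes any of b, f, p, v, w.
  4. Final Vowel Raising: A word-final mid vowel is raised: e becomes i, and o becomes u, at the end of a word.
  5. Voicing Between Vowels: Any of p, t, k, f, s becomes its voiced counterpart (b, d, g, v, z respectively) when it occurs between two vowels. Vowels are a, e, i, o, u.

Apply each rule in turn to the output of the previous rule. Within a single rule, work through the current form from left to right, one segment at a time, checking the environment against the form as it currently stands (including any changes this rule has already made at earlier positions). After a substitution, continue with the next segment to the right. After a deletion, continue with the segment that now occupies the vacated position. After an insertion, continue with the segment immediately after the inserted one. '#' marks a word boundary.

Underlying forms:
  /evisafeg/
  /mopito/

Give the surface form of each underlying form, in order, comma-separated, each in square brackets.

[evizavek], [mobidu]

/evisafeg/:
  1 Final Obstruent Devoicing: [evisafeg] → [evisafek]
  2 Palatal Assibilation: no change — [evisafek]
  3 Nasal Place Assimilation: no change — [evisafek]
  4 Final Vowel Raising: no change — [evisafek]
  5 Voicing Between Vowels: [evisafek] → [evizavek]
/mopito/:
  1 Final Obstruent Devoicing: no change — [mopito]
  2 Palatal Assibilation: no change — [mopito]
  3 Nasal Place Assimilation: no change — [mopito]
  4 Final Vowel Raising: [mopito] → [mopitu]
  5 Voicing Between Vowels: [mopitu] → [mobidu]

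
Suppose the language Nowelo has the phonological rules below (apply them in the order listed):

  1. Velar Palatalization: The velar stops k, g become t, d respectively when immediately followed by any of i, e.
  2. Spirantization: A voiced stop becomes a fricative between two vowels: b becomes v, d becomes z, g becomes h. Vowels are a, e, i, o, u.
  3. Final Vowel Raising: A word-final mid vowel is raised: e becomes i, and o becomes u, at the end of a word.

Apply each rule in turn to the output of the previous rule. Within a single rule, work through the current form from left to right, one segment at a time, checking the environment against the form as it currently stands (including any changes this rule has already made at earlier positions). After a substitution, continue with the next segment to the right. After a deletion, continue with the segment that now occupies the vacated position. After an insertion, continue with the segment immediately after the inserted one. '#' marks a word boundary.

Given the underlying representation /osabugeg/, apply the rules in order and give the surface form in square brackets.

1 Velar Palatalization: [osabugeg] → [osabudeg]
2 Spirantization: [osabudeg] → [osavuzeg]
3 Final Vowel Raising: no change — [osavuzeg]

[osavuzeg]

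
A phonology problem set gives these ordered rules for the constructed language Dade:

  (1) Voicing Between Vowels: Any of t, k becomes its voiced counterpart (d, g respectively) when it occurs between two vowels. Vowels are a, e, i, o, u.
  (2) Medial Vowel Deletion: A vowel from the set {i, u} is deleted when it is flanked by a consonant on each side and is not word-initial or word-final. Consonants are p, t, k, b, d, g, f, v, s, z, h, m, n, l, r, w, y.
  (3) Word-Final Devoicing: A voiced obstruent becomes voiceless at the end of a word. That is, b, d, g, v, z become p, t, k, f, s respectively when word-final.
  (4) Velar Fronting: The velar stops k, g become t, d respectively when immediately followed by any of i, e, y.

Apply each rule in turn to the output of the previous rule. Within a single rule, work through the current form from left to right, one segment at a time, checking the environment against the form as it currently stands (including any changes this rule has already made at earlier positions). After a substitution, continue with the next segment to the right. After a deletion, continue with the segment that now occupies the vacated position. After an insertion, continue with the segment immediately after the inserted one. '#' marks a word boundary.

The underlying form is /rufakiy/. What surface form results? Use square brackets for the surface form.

[rfady]

(1) Voicing Between Vowels: [rufakiy] → [rufagiy]
(2) Medial Vowel Deletion: [rufagiy] → [rfagy]
(3) Word-Final Devoicing: no change — [rfagy]
(4) Velar Fronting: [rfagy] → [rfady]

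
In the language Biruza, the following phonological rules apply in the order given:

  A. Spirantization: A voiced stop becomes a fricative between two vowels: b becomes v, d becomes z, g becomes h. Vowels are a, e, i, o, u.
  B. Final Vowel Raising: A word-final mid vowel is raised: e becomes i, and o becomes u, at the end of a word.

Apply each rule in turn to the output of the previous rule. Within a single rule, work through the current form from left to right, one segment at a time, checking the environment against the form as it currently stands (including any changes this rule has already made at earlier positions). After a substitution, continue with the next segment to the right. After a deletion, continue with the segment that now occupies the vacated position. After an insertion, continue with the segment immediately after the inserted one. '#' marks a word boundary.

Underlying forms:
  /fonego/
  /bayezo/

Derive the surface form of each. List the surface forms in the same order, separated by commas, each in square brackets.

[fonehu], [bayezu]

/fonego/:
  A Spirantization: [fonego] → [foneho]
  B Final Vowel Raising: [foneho] → [fonehu]
/bayezo/:
  A Spirantization: no change — [bayezo]
  B Final Vowel Raising: [bayezo] → [bayezu]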